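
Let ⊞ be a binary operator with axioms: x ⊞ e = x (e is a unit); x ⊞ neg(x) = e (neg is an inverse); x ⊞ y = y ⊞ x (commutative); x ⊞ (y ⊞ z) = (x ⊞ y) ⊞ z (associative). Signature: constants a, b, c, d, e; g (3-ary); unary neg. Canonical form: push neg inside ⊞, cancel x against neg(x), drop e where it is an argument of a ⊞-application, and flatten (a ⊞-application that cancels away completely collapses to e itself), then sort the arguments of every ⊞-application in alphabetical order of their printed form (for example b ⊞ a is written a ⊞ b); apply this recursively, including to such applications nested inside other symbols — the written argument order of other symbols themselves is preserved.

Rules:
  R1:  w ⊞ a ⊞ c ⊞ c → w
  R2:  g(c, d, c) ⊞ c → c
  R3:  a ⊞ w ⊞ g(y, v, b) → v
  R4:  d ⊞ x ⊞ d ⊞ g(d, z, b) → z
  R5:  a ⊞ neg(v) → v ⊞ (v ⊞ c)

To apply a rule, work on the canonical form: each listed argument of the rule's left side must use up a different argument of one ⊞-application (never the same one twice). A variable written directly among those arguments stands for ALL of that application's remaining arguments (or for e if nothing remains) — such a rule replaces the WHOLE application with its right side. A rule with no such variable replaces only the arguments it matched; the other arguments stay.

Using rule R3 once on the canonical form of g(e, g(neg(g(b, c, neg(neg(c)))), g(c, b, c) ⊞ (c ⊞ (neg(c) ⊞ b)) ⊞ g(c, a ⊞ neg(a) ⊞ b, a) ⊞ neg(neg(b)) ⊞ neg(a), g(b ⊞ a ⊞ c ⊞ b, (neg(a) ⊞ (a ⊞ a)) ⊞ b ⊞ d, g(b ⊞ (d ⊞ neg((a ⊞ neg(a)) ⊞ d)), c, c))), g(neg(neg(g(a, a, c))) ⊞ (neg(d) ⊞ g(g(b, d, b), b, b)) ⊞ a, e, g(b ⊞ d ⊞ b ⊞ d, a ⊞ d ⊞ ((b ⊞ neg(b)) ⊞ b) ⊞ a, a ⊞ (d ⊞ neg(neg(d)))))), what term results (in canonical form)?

Answer: g(e, g(neg(g(b, c, c)), b ⊞ b ⊞ g(c, b, a) ⊞ g(c, b, c) ⊞ neg(a), g(a ⊞ b ⊞ b ⊞ c, a ⊞ b ⊞ d, g(b, c, c))), g(b, e, g(b ⊞ b ⊞ d ⊞ d, a ⊞ a ⊞ b ⊞ d, a ⊞ d ⊞ d)))

Derivation:
Canonical form:  g(e, g(neg(g(b, c, c)), b ⊞ b ⊞ g(c, b, a) ⊞ g(c, b, c) ⊞ neg(a), g(a ⊞ b ⊞ b ⊞ c, a ⊞ b ⊞ d, g(b, c, c))), g(a ⊞ g(a, a, c) ⊞ g(g(b, d, b), b, b) ⊞ neg(d), e, g(b ⊞ b ⊞ d ⊞ d, a ⊞ a ⊞ b ⊞ d, a ⊞ d ⊞ d)))
Match R3:  consume a, g(g(b, d, b), b, b);  v := b, w := g(a, a, c) ⊞ neg(d), y := g(b, d, b)
The extension variable absorbs all remaining arguments, so the whole application is rewritten.
Result:  g(e, g(neg(g(b, c, c)), b ⊞ b ⊞ g(c, b, a) ⊞ g(c, b, c) ⊞ neg(a), g(a ⊞ b ⊞ b ⊞ c, a ⊞ b ⊞ d, g(b, c, c))), g(b, e, g(b ⊞ b ⊞ d ⊞ d, a ⊞ a ⊞ b ⊞ d, a ⊞ d ⊞ d)))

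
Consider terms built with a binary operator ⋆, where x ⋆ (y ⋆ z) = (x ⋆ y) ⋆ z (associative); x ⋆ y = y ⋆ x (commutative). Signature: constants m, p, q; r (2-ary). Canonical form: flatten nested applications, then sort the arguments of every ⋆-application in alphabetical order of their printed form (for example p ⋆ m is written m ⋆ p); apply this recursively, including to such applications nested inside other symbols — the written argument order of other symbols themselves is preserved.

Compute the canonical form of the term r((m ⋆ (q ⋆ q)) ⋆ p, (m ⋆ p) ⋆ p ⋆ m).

Descend into:  (m ⋆ (q ⋆ q)) ⋆ p
Un-nest:  m ⋆ q ⋆ q ⋆ p
Order the arguments:  m ⋆ p ⋆ q ⋆ q
Put back:  r(m ⋆ p ⋆ q ⋆ q, m ⋆ m ⋆ p ⋆ p)

Answer: r(m ⋆ p ⋆ q ⋆ q, m ⋆ m ⋆ p ⋆ p)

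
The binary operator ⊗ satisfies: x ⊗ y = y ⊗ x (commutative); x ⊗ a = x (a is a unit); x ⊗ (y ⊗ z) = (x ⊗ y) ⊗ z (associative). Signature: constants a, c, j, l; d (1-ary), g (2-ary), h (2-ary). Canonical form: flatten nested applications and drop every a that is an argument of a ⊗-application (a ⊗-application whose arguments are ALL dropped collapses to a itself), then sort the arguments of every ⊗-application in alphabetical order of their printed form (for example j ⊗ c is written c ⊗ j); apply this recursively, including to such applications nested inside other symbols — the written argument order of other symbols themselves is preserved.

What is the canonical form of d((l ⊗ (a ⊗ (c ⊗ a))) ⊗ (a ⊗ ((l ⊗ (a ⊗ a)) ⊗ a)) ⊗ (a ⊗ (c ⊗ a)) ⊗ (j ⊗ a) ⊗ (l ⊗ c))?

Answer: d(c ⊗ c ⊗ c ⊗ j ⊗ l ⊗ l ⊗ l)

Derivation:
Work inside:  (l ⊗ (a ⊗ (c ⊗ a))) ⊗ (a ⊗ ((l ⊗ (a ⊗ a)) ⊗ a)) ⊗ (a ⊗ (c ⊗ a)) ⊗ (j ⊗ a) ⊗ (l ⊗ c)
Un-nest:  l ⊗ a ⊗ c ⊗ a ⊗ a ⊗ l ⊗ a ⊗ a ⊗ a ⊗ a ⊗ c ⊗ a ⊗ j ⊗ a ⊗ l ⊗ c
Unit:  drop a (×9)
Sort arguments:  c ⊗ c ⊗ c ⊗ j ⊗ l ⊗ l ⊗ l
Reassemble:  d(c ⊗ c ⊗ c ⊗ j ⊗ l ⊗ l ⊗ l)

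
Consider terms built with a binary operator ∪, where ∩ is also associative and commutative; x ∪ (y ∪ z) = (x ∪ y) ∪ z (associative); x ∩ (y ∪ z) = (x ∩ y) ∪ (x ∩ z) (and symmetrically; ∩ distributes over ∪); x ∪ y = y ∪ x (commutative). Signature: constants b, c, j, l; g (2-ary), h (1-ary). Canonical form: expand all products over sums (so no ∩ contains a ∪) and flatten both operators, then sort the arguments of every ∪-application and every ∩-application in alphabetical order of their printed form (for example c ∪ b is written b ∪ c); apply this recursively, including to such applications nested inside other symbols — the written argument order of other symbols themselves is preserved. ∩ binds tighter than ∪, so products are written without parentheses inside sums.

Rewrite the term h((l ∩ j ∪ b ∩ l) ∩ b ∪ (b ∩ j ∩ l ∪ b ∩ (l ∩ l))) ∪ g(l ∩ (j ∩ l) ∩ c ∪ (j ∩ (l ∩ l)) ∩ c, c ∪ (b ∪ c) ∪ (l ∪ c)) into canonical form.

Answer: g(c ∩ j ∩ l ∩ l ∪ c ∩ j ∩ l ∩ l, b ∪ c ∪ c ∪ c ∪ l) ∪ h(b ∩ b ∩ l ∪ b ∩ j ∩ l ∪ b ∩ j ∩ l ∪ b ∩ l ∩ l)

Derivation:
Distribute:  h(b ∩ b ∩ l ∪ b ∩ j ∩ l ∪ b ∩ j ∩ l ∪ b ∩ l ∩ l) ∪ g(c ∩ j ∩ l ∩ l ∪ c ∩ j ∩ l ∩ l, b ∪ c ∪ c ∪ c ∪ l)
Sort:  g(c ∩ j ∩ l ∩ l ∪ c ∩ j ∩ l ∩ l, b ∪ c ∪ c ∪ c ∪ l) ∪ h(b ∩ b ∩ l ∪ b ∩ j ∩ l ∪ b ∩ j ∩ l ∪ b ∩ l ∩ l)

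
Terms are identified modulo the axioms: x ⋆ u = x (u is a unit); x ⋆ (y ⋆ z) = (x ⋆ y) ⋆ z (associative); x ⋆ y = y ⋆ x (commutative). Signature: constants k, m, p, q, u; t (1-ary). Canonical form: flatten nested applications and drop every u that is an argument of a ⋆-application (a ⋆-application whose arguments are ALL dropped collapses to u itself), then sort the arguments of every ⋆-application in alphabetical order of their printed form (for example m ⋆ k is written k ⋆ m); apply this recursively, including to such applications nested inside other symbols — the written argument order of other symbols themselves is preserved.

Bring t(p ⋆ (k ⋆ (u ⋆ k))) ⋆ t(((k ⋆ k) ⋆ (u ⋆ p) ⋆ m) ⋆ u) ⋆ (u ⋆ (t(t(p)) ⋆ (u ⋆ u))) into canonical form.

Merge nested applications:  t(p ⋆ (k ⋆ (u ⋆ k))) ⋆ t(((k ⋆ k) ⋆ (u ⋆ p) ⋆ m) ⋆ u) ⋆ u ⋆ t(t(p)) ⋆ u ⋆ u
Simplify inside:  t(p ⋆ (k ⋆ (u ⋆ k)))  →  t(k ⋆ k ⋆ p)
Simplify inside:  t(((k ⋆ k) ⋆ (u ⋆ p) ⋆ m) ⋆ u)  →  t(k ⋆ k ⋆ m ⋆ p)
Units out:  drop u (×3)
Order the arguments:  t(k ⋆ k ⋆ m ⋆ p) ⋆ t(k ⋆ k ⋆ p) ⋆ t(t(p))

Answer: t(k ⋆ k ⋆ m ⋆ p) ⋆ t(k ⋆ k ⋆ p) ⋆ t(t(p))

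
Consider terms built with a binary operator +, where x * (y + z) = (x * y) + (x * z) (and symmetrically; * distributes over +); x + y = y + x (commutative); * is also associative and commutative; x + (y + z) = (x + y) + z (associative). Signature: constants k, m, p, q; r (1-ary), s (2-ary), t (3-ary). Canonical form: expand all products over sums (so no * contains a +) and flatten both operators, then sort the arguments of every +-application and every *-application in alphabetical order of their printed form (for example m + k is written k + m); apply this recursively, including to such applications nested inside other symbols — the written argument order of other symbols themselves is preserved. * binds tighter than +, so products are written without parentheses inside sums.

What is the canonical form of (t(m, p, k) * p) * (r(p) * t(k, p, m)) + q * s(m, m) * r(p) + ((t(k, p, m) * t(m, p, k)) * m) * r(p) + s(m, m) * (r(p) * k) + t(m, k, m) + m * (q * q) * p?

Un-nest:  p * r(p) * t(k, p, m) * t(m, p, k) + q * r(p) * s(m, m) + m * r(p) * t(k, p, m) * t(m, p, k) + k * r(p) * s(m, m) + t(m, k, m) + m * p * q * q
Sort:  k * r(p) * s(m, m) + m * p * q * q + m * r(p) * t(k, p, m) * t(m, p, k) + p * r(p) * t(k, p, m) * t(m, p, k) + q * r(p) * s(m, m) + t(m, k, m)

Answer: k * r(p) * s(m, m) + m * p * q * q + m * r(p) * t(k, p, m) * t(m, p, k) + p * r(p) * t(k, p, m) * t(m, p, k) + q * r(p) * s(m, m) + t(m, k, m)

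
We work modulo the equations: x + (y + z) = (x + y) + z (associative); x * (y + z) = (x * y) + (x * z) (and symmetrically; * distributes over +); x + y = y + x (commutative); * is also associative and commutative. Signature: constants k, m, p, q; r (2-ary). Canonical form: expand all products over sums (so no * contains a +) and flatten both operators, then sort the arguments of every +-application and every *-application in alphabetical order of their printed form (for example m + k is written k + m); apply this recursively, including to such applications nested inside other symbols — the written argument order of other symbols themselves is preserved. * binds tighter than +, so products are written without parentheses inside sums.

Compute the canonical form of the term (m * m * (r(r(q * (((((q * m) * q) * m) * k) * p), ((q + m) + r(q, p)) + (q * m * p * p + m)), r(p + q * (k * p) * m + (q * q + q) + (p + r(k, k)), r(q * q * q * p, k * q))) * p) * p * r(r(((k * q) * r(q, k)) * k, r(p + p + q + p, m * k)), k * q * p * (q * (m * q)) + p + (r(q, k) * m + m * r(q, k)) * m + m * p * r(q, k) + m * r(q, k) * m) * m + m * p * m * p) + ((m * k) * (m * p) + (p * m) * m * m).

Answer: k * m * m * p + m * m * m * p + m * m * m * p * p * r(r(k * k * q * r(q, k), r(p + p + p + q, k * m)), k * m * p * q * q * q + m * m * r(q, k) + m * m * r(q, k) + m * m * r(q, k) + m * p * r(q, k) + p) * r(r(k * m * m * p * q * q * q, m + m + m * p * p * q + q + r(q, p)), r(k * m * p * q + p + p + q + q * q + r(k, k), r(p * q * q * q, k * q))) + m * m * p * p

Derivation:
Distribute:  m * m * m * p * p * r(r(k * k * q * r(q, k), r(p + p + p + q, k * m)), k * m * p * q * q * q + m * m * r(q, k) + m * m * r(q, k) + m * m * r(q, k) + m * p * r(q, k) + p) * r(r(k * m * m * p * q * q * q, m + m + m * p * p * q + q + r(q, p)), r(k * m * p * q + p + p + q + q * q + r(k, k), r(p * q * q * q, k * q))) + m * m * p * p + k * m * m * p + m * m * m * p
Order the arguments:  k * m * m * p + m * m * m * p + m * m * m * p * p * r(r(k * k * q * r(q, k), r(p + p + p + q, k * m)), k * m * p * q * q * q + m * m * r(q, k) + m * m * r(q, k) + m * m * r(q, k) + m * p * r(q, k) + p) * r(r(k * m * m * p * q * q * q, m + m + m * p * p * q + q + r(q, p)), r(k * m * p * q + p + p + q + q * q + r(k, k), r(p * q * q * q, k * q))) + m * m * p * p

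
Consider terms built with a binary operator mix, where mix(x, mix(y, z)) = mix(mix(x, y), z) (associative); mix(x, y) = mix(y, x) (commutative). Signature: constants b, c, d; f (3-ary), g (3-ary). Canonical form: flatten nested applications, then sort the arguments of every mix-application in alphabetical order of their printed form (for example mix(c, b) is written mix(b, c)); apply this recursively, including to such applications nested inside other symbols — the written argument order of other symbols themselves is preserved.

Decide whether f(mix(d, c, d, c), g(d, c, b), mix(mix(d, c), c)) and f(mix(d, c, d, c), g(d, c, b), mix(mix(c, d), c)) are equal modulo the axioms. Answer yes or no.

Answer: yes — both canonical forms are f(mix(c, c, d, d), g(d, c, b), mix(c, c, d))

Derivation:
Left:  f(mix(d, c, d, c), g(d, c, b), mix(mix(d, c), c))
  Work inside:  mix(mix(d, c), c)
  Flatten:  mix(d, c, c)
  Sort:  mix(c, c, d)
  Put back:  f(mix(c, c, d, d), g(d, c, b), mix(c, c, d))
Right:  f(mix(d, c, d, c), g(d, c, b), mix(mix(c, d), c))
  Work inside:  mix(mix(c, d), c)
  Merge nested applications:  mix(c, d, c)
  Order the arguments:  mix(c, c, d)
  Reassemble:  f(mix(c, c, d, d), g(d, c, b), mix(c, c, d))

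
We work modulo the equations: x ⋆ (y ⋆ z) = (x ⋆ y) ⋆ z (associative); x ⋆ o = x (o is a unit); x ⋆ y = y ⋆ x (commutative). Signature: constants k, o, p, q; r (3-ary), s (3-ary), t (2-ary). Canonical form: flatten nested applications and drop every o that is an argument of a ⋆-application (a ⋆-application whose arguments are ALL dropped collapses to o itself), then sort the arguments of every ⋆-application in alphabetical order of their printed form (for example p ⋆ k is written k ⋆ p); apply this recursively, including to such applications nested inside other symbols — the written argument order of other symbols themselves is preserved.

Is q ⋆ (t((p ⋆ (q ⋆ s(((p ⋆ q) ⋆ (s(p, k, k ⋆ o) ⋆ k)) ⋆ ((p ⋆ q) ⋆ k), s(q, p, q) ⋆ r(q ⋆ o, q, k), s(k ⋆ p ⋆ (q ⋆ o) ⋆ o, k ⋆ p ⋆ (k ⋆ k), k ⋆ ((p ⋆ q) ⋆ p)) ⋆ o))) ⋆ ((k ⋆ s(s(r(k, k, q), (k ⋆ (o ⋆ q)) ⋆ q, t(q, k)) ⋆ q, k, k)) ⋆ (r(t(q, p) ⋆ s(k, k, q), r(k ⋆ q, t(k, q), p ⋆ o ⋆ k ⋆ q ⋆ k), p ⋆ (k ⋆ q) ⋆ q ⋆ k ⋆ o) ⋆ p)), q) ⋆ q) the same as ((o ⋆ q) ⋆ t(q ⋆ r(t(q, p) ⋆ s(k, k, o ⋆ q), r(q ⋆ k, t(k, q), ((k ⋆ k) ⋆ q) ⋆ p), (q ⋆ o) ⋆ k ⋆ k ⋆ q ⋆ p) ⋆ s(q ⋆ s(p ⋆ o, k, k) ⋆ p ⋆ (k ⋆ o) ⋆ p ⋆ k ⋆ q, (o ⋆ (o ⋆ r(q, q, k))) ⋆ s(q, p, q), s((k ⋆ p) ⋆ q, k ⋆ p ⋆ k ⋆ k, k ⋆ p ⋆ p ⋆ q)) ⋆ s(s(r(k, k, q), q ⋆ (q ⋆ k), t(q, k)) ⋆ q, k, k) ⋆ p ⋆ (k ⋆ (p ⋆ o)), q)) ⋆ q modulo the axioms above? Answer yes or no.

Answer: yes — both canonical forms are q ⋆ q ⋆ t(k ⋆ p ⋆ p ⋆ q ⋆ r(s(k, k, q) ⋆ t(q, p), r(k ⋆ q, t(k, q), k ⋆ k ⋆ p ⋆ q), k ⋆ k ⋆ p ⋆ q ⋆ q) ⋆ s(k ⋆ k ⋆ p ⋆ p ⋆ q ⋆ q ⋆ s(p, k, k), r(q, q, k) ⋆ s(q, p, q), s(k ⋆ p ⋆ q, k ⋆ k ⋆ k ⋆ p, k ⋆ p ⋆ p ⋆ q)) ⋆ s(q ⋆ s(r(k, k, q), k ⋆ q ⋆ q, t(q, k)), k, k), q)

Derivation:
Left:  q ⋆ (t((p ⋆ (q ⋆ s(((p ⋆ q) ⋆ (s(p, k, k ⋆ o) ⋆ k)) ⋆ ((p ⋆ q) ⋆ k), s(q, p, q) ⋆ r(q ⋆ o, q, k), s(k ⋆ p ⋆ (q ⋆ o) ⋆ o, k ⋆ p ⋆ (k ⋆ k), k ⋆ ((p ⋆ q) ⋆ p)) ⋆ o))) ⋆ ((k ⋆ s(s(r(k, k, q), (k ⋆ (o ⋆ q)) ⋆ q, t(q, k)) ⋆ q, k, k)) ⋆ (r(t(q, p) ⋆ s(k, k, q), r(k ⋆ q, t(k, q), p ⋆ o ⋆ k ⋆ q ⋆ k), p ⋆ (k ⋆ q) ⋆ q ⋆ k ⋆ o) ⋆ p)), q) ⋆ q)
  Merge nested applications:  q ⋆ t((p ⋆ (q ⋆ s(((p ⋆ q) ⋆ (s(p, k, k ⋆ o) ⋆ k)) ⋆ ((p ⋆ q) ⋆ k), s(q, p, q) ⋆ r(q ⋆ o, q, k), s(k ⋆ p ⋆ (q ⋆ o) ⋆ o, k ⋆ p ⋆ (k ⋆ k), k ⋆ ((p ⋆ q) ⋆ p)) ⋆ o))) ⋆ ((k ⋆ s(s(r(k, k, q), (k ⋆ (o ⋆ q)) ⋆ q, t(q, k)) ⋆ q, k, k)) ⋆ (r(t(q, p) ⋆ s(k, k, q), r(k ⋆ q, t(k, q), p ⋆ o ⋆ k ⋆ q ⋆ k), p ⋆ (k ⋆ q) ⋆ q ⋆ k ⋆ o) ⋆ p)), q) ⋆ q
  Simplify inside:  t((p ⋆ (q ⋆ s(((p ⋆ q) ⋆ (s(p, k, k ⋆ o) ⋆ k)) ⋆ ((p ⋆ q) ⋆ k), s(q, p, q) ⋆ r(q ⋆ o, q, k), s(k ⋆ p ⋆ (q ⋆ o) ⋆ o, k ⋆ p ⋆ (k ⋆ k), k ⋆ ((p ⋆ q) ⋆ p)) ⋆ o))) ⋆ ((k ⋆ s(s(r(k, k, q), (k ⋆ (o ⋆ q)) ⋆ q, t(q, k)) ⋆ q, k, k)) ⋆ (r(t(q, p) ⋆ s(k, k, q), r(k ⋆ q, t(k, q), p ⋆ o ⋆ k ⋆ q ⋆ k), p ⋆ (k ⋆ q) ⋆ q ⋆ k ⋆ o) ⋆ p)), q)  →  t(k ⋆ p ⋆ p ⋆ q ⋆ r(s(k, k, q) ⋆ t(q, p), r(k ⋆ q, t(k, q), k ⋆ k ⋆ p ⋆ q), k ⋆ k ⋆ p ⋆ q ⋆ q) ⋆ s(k ⋆ k ⋆ p ⋆ p ⋆ q ⋆ q ⋆ s(p, k, k), r(q, q, k) ⋆ s(q, p, q), s(k ⋆ p ⋆ q, k ⋆ k ⋆ k ⋆ p, k ⋆ p ⋆ p ⋆ q)) ⋆ s(q ⋆ s(r(k, k, q), k ⋆ q ⋆ q, t(q, k)), k, k), q)
  Order the arguments:  q ⋆ q ⋆ t(k ⋆ p ⋆ p ⋆ q ⋆ r(s(k, k, q) ⋆ t(q, p), r(k ⋆ q, t(k, q), k ⋆ k ⋆ p ⋆ q), k ⋆ k ⋆ p ⋆ q ⋆ q) ⋆ s(k ⋆ k ⋆ p ⋆ p ⋆ q ⋆ q ⋆ s(p, k, k), r(q, q, k) ⋆ s(q, p, q), s(k ⋆ p ⋆ q, k ⋆ k ⋆ k ⋆ p, k ⋆ p ⋆ p ⋆ q)) ⋆ s(q ⋆ s(r(k, k, q), k ⋆ q ⋆ q, t(q, k)), k, k), q)
Right:  ((o ⋆ q) ⋆ t(q ⋆ r(t(q, p) ⋆ s(k, k, o ⋆ q), r(q ⋆ k, t(k, q), ((k ⋆ k) ⋆ q) ⋆ p), (q ⋆ o) ⋆ k ⋆ k ⋆ q ⋆ p) ⋆ s(q ⋆ s(p ⋆ o, k, k) ⋆ p ⋆ (k ⋆ o) ⋆ p ⋆ k ⋆ q, (o ⋆ (o ⋆ r(q, q, k))) ⋆ s(q, p, q), s((k ⋆ p) ⋆ q, k ⋆ p ⋆ k ⋆ k, k ⋆ p ⋆ p ⋆ q)) ⋆ s(s(r(k, k, q), q ⋆ (q ⋆ k), t(q, k)) ⋆ q, k, k) ⋆ p ⋆ (k ⋆ (p ⋆ o)), q)) ⋆ q
  Flatten:  o ⋆ q ⋆ t(q ⋆ r(t(q, p) ⋆ s(k, k, o ⋆ q), r(q ⋆ k, t(k, q), ((k ⋆ k) ⋆ q) ⋆ p), (q ⋆ o) ⋆ k ⋆ k ⋆ q ⋆ p) ⋆ s(q ⋆ s(p ⋆ o, k, k) ⋆ p ⋆ (k ⋆ o) ⋆ p ⋆ k ⋆ q, (o ⋆ (o ⋆ r(q, q, k))) ⋆ s(q, p, q), s((k ⋆ p) ⋆ q, k ⋆ p ⋆ k ⋆ k, k ⋆ p ⋆ p ⋆ q)) ⋆ s(s(r(k, k, q), q ⋆ (q ⋆ k), t(q, k)) ⋆ q, k, k) ⋆ p ⋆ (k ⋆ (p ⋆ o)), q) ⋆ q
  Canonicalize subterm:  t(q ⋆ r(t(q, p) ⋆ s(k, k, o ⋆ q), r(q ⋆ k, t(k, q), ((k ⋆ k) ⋆ q) ⋆ p), (q ⋆ o) ⋆ k ⋆ k ⋆ q ⋆ p) ⋆ s(q ⋆ s(p ⋆ o, k, k) ⋆ p ⋆ (k ⋆ o) ⋆ p ⋆ k ⋆ q, (o ⋆ (o ⋆ r(q, q, k))) ⋆ s(q, p, q), s((k ⋆ p) ⋆ q, k ⋆ p ⋆ k ⋆ k, k ⋆ p ⋆ p ⋆ q)) ⋆ s(s(r(k, k, q), q ⋆ (q ⋆ k), t(q, k)) ⋆ q, k, k) ⋆ p ⋆ (k ⋆ (p ⋆ o)), q)  →  t(k ⋆ p ⋆ p ⋆ q ⋆ r(s(k, k, q) ⋆ t(q, p), r(k ⋆ q, t(k, q), k ⋆ k ⋆ p ⋆ q), k ⋆ k ⋆ p ⋆ q ⋆ q) ⋆ s(k ⋆ k ⋆ p ⋆ p ⋆ q ⋆ q ⋆ s(p, k, k), r(q, q, k) ⋆ s(q, p, q), s(k ⋆ p ⋆ q, k ⋆ k ⋆ k ⋆ p, k ⋆ p ⋆ p ⋆ q)) ⋆ s(q ⋆ s(r(k, k, q), k ⋆ q ⋆ q, t(q, k)), k, k), q)
  Unit:  drop o
  Sort:  q ⋆ q ⋆ t(k ⋆ p ⋆ p ⋆ q ⋆ r(s(k, k, q) ⋆ t(q, p), r(k ⋆ q, t(k, q), k ⋆ k ⋆ p ⋆ q), k ⋆ k ⋆ p ⋆ q ⋆ q) ⋆ s(k ⋆ k ⋆ p ⋆ p ⋆ q ⋆ q ⋆ s(p, k, k), r(q, q, k) ⋆ s(q, p, q), s(k ⋆ p ⋆ q, k ⋆ k ⋆ k ⋆ p, k ⋆ p ⋆ p ⋆ q)) ⋆ s(q ⋆ s(r(k, k, q), k ⋆ q ⋆ q, t(q, k)), k, k), q)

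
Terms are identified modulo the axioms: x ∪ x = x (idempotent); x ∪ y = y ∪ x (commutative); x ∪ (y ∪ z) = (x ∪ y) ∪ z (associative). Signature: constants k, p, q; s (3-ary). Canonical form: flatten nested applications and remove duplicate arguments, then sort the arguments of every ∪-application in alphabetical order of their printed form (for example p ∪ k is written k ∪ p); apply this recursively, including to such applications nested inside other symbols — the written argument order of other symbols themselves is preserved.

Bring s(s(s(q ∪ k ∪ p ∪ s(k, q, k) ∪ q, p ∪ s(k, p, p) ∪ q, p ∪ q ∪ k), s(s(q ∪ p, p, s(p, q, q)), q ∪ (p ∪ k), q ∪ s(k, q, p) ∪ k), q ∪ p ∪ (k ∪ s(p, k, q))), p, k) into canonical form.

Answer: s(s(s(k ∪ p ∪ q ∪ s(k, q, k), p ∪ q ∪ s(k, p, p), k ∪ p ∪ q), s(s(p ∪ q, p, s(p, q, q)), k ∪ p ∪ q, k ∪ q ∪ s(k, q, p)), k ∪ p ∪ q ∪ s(p, k, q)), p, k)

Derivation:
Descend into:  q ∪ p ∪ (k ∪ s(p, k, q))
Flatten:  q ∪ p ∪ k ∪ s(p, k, q)
Sort:  k ∪ p ∪ q ∪ s(p, k, q)
Put back:  s(s(s(k ∪ p ∪ q ∪ s(k, q, k), p ∪ q ∪ s(k, p, p), k ∪ p ∪ q), s(s(p ∪ q, p, s(p, q, q)), k ∪ p ∪ q, k ∪ q ∪ s(k, q, p)), k ∪ p ∪ q ∪ s(p, k, q)), p, k)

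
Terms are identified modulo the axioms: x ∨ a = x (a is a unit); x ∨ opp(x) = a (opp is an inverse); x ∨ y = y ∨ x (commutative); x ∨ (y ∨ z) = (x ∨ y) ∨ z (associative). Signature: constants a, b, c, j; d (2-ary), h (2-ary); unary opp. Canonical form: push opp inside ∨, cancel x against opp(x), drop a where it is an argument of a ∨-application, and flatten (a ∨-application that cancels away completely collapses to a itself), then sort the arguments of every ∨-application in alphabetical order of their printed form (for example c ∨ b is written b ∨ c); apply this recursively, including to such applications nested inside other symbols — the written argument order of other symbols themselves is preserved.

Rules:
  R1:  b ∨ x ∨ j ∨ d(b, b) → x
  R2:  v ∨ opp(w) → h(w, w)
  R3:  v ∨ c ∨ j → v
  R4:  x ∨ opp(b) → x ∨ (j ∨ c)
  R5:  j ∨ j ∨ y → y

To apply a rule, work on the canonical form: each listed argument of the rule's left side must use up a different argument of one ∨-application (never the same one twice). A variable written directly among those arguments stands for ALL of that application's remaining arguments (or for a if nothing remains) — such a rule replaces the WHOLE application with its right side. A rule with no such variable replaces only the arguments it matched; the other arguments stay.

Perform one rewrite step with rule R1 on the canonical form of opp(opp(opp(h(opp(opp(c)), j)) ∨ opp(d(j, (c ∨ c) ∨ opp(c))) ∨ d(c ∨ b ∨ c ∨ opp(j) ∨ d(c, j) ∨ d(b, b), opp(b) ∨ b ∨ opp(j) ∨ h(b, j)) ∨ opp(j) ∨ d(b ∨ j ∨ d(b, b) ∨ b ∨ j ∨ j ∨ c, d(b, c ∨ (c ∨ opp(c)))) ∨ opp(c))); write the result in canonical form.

Canonical form:  d(b ∨ b ∨ c ∨ d(b, b) ∨ j ∨ j ∨ j, d(b, c)) ∨ d(b ∨ c ∨ c ∨ d(b, b) ∨ d(c, j) ∨ opp(j), h(b, j) ∨ opp(j)) ∨ opp(c) ∨ opp(d(j, c)) ∨ opp(h(c, j)) ∨ opp(j)
Apply R1:  consuming b, d(b, b), j;  x := b ∨ c ∨ j ∨ j
Every leftover argument binds to the variable; the entire application is replaced.
Giving:  d(b ∨ c ∨ c ∨ d(b, b) ∨ d(c, j) ∨ opp(j), h(b, j) ∨ opp(j)) ∨ d(b ∨ c ∨ j ∨ j, d(b, c)) ∨ opp(c) ∨ opp(d(j, c)) ∨ opp(h(c, j)) ∨ opp(j)

Answer: d(b ∨ c ∨ c ∨ d(b, b) ∨ d(c, j) ∨ opp(j), h(b, j) ∨ opp(j)) ∨ d(b ∨ c ∨ j ∨ j, d(b, c)) ∨ opp(c) ∨ opp(d(j, c)) ∨ opp(h(c, j)) ∨ opp(j)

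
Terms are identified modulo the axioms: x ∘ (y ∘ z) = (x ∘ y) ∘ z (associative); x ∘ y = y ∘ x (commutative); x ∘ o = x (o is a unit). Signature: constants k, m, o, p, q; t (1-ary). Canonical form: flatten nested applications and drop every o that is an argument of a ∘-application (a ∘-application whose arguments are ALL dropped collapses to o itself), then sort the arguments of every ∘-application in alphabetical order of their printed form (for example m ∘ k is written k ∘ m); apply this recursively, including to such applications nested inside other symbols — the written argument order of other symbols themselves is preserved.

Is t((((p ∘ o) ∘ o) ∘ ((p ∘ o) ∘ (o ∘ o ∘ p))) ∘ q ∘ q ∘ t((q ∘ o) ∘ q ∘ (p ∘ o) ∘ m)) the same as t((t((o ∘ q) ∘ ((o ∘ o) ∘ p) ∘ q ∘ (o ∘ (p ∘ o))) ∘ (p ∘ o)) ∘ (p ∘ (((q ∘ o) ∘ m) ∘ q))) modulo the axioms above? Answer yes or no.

Answer: no — t(p ∘ p ∘ p ∘ q ∘ q ∘ t(m ∘ p ∘ q ∘ q)) vs t(m ∘ p ∘ p ∘ q ∘ q ∘ t(p ∘ p ∘ q ∘ q))

Derivation:
Left:  t((((p ∘ o) ∘ o) ∘ ((p ∘ o) ∘ (o ∘ o ∘ p))) ∘ q ∘ q ∘ t((q ∘ o) ∘ q ∘ (p ∘ o) ∘ m))
  Descend into:  (((p ∘ o) ∘ o) ∘ ((p ∘ o) ∘ (o ∘ o ∘ p))) ∘ q ∘ q ∘ t((q ∘ o) ∘ q ∘ (p ∘ o) ∘ m)
  Un-nest:  p ∘ o ∘ o ∘ p ∘ o ∘ o ∘ o ∘ p ∘ q ∘ q ∘ t((q ∘ o) ∘ q ∘ (p ∘ o) ∘ m)
  Simplify inside:  t((q ∘ o) ∘ q ∘ (p ∘ o) ∘ m)  →  t(m ∘ p ∘ q ∘ q)
  Units out:  drop o (×5)
  Order the arguments:  p ∘ p ∘ p ∘ q ∘ q ∘ t(m ∘ p ∘ q ∘ q)
  Reassemble:  t(p ∘ p ∘ p ∘ q ∘ q ∘ t(m ∘ p ∘ q ∘ q))
Right:  t((t((o ∘ q) ∘ ((o ∘ o) ∘ p) ∘ q ∘ (o ∘ (p ∘ o))) ∘ (p ∘ o)) ∘ (p ∘ (((q ∘ o) ∘ m) ∘ q)))
  Work inside:  (t((o ∘ q) ∘ ((o ∘ o) ∘ p) ∘ q ∘ (o ∘ (p ∘ o))) ∘ (p ∘ o)) ∘ (p ∘ (((q ∘ o) ∘ m) ∘ q))
  Flatten:  t((o ∘ q) ∘ ((o ∘ o) ∘ p) ∘ q ∘ (o ∘ (p ∘ o))) ∘ p ∘ o ∘ p ∘ q ∘ o ∘ m ∘ q
  Canonicalize subterm:  t((o ∘ q) ∘ ((o ∘ o) ∘ p) ∘ q ∘ (o ∘ (p ∘ o)))  →  t(p ∘ p ∘ q ∘ q)
  Units out:  drop o (×2)
  Order the arguments:  m ∘ p ∘ p ∘ q ∘ q ∘ t(p ∘ p ∘ q ∘ q)
  Rebuild:  t(m ∘ p ∘ p ∘ q ∘ q ∘ t(p ∘ p ∘ q ∘ q))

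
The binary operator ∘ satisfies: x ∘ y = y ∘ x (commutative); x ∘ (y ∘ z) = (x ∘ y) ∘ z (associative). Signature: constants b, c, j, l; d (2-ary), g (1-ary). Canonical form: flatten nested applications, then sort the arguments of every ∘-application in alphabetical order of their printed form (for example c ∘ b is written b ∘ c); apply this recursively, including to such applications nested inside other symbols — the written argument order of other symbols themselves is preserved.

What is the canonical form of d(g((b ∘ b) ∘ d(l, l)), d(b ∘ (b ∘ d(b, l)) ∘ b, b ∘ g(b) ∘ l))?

Descend into:  b ∘ (b ∘ d(b, l)) ∘ b
Flatten:  b ∘ b ∘ d(b, l) ∘ b
Sort:  b ∘ b ∘ b ∘ d(b, l)
Rebuild:  d(g(b ∘ b ∘ d(l, l)), d(b ∘ b ∘ b ∘ d(b, l), b ∘ g(b) ∘ l))

Answer: d(g(b ∘ b ∘ d(l, l)), d(b ∘ b ∘ b ∘ d(b, l), b ∘ g(b) ∘ l))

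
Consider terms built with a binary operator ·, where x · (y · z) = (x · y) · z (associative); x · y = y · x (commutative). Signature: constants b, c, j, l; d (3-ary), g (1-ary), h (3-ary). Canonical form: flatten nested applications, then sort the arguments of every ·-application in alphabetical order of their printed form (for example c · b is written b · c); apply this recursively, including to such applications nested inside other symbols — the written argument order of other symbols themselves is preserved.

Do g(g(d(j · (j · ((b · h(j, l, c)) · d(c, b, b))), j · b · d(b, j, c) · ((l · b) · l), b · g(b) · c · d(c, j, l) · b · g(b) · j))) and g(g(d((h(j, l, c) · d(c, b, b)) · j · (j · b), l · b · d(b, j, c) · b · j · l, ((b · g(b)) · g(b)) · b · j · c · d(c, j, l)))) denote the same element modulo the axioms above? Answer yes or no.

Answer: yes — both canonical forms are g(g(d(b · d(c, b, b) · h(j, l, c) · j · j, b · b · d(b, j, c) · j · l · l, b · b · c · d(c, j, l) · g(b) · g(b) · j)))

Derivation:
Left:  g(g(d(j · (j · ((b · h(j, l, c)) · d(c, b, b))), j · b · d(b, j, c) · ((l · b) · l), b · g(b) · c · d(c, j, l) · b · g(b) · j)))
  Work inside:  j · (j · ((b · h(j, l, c)) · d(c, b, b)))
  Flatten:  j · j · b · h(j, l, c) · d(c, b, b)
  Order the arguments:  b · d(c, b, b) · h(j, l, c) · j · j
  Reassemble:  g(g(d(b · d(c, b, b) · h(j, l, c) · j · j, b · b · d(b, j, c) · j · l · l, b · b · c · d(c, j, l) · g(b) · g(b) · j)))
Right:  g(g(d((h(j, l, c) · d(c, b, b)) · j · (j · b), l · b · d(b, j, c) · b · j · l, ((b · g(b)) · g(b)) · b · j · c · d(c, j, l))))
  Descend into:  ((b · g(b)) · g(b)) · b · j · c · d(c, j, l)
  Merge nested applications:  b · g(b) · g(b) · b · j · c · d(c, j, l)
  Sort arguments:  b · b · c · d(c, j, l) · g(b) · g(b) · j
  Rebuild:  g(g(d(b · d(c, b, b) · h(j, l, c) · j · j, b · b · d(b, j, c) · j · l · l, b · b · c · d(c, j, l) · g(b) · g(b) · j)))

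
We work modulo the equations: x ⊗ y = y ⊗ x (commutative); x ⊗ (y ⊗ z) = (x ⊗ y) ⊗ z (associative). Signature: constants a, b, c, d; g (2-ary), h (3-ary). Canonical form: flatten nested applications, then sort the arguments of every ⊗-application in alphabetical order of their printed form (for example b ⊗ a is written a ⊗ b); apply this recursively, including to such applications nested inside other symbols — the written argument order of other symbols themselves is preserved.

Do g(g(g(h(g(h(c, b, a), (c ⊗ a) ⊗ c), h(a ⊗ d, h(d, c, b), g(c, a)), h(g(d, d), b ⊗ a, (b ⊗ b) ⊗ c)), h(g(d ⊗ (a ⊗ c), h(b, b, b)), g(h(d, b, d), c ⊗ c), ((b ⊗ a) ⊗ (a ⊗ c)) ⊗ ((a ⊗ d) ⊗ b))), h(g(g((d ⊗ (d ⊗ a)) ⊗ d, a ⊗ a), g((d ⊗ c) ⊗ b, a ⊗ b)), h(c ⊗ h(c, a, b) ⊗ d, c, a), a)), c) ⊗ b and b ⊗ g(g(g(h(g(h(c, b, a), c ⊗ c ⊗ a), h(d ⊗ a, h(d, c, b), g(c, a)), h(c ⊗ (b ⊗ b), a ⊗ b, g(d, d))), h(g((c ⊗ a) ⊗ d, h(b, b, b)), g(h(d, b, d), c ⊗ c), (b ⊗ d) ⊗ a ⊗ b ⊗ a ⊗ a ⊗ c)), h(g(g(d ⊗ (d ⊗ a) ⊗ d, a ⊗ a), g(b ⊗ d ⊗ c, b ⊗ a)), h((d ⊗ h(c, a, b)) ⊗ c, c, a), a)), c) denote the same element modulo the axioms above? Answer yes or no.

Left:  g(g(g(h(g(h(c, b, a), (c ⊗ a) ⊗ c), h(a ⊗ d, h(d, c, b), g(c, a)), h(g(d, d), b ⊗ a, (b ⊗ b) ⊗ c)), h(g(d ⊗ (a ⊗ c), h(b, b, b)), g(h(d, b, d), c ⊗ c), ((b ⊗ a) ⊗ (a ⊗ c)) ⊗ ((a ⊗ d) ⊗ b))), h(g(g((d ⊗ (d ⊗ a)) ⊗ d, a ⊗ a), g((d ⊗ c) ⊗ b, a ⊗ b)), h(c ⊗ h(c, a, b) ⊗ d, c, a), a)), c) ⊗ b
  Canonicalize subterm:  g(g(g(h(g(h(c, b, a), (c ⊗ a) ⊗ c), h(a ⊗ d, h(d, c, b), g(c, a)), h(g(d, d), b ⊗ a, (b ⊗ b) ⊗ c)), h(g(d ⊗ (a ⊗ c), h(b, b, b)), g(h(d, b, d), c ⊗ c), ((b ⊗ a) ⊗ (a ⊗ c)) ⊗ ((a ⊗ d) ⊗ b))), h(g(g((d ⊗ (d ⊗ a)) ⊗ d, a ⊗ a), g((d ⊗ c) ⊗ b, a ⊗ b)), h(c ⊗ h(c, a, b) ⊗ d, c, a), a)), c)  →  g(g(g(h(g(h(c, b, a), a ⊗ c ⊗ c), h(a ⊗ d, h(d, c, b), g(c, a)), h(g(d, d), a ⊗ b, b ⊗ b ⊗ c)), h(g(a ⊗ c ⊗ d, h(b, b, b)), g(h(d, b, d), c ⊗ c), a ⊗ a ⊗ a ⊗ b ⊗ b ⊗ c ⊗ d)), h(g(g(a ⊗ d ⊗ d ⊗ d, a ⊗ a), g(b ⊗ c ⊗ d, a ⊗ b)), h(c ⊗ d ⊗ h(c, a, b), c, a), a)), c)
  Order the arguments:  b ⊗ g(g(g(h(g(h(c, b, a), a ⊗ c ⊗ c), h(a ⊗ d, h(d, c, b), g(c, a)), h(g(d, d), a ⊗ b, b ⊗ b ⊗ c)), h(g(a ⊗ c ⊗ d, h(b, b, b)), g(h(d, b, d), c ⊗ c), a ⊗ a ⊗ a ⊗ b ⊗ b ⊗ c ⊗ d)), h(g(g(a ⊗ d ⊗ d ⊗ d, a ⊗ a), g(b ⊗ c ⊗ d, a ⊗ b)), h(c ⊗ d ⊗ h(c, a, b), c, a), a)), c)
Right:  b ⊗ g(g(g(h(g(h(c, b, a), c ⊗ c ⊗ a), h(d ⊗ a, h(d, c, b), g(c, a)), h(c ⊗ (b ⊗ b), a ⊗ b, g(d, d))), h(g((c ⊗ a) ⊗ d, h(b, b, b)), g(h(d, b, d), c ⊗ c), (b ⊗ d) ⊗ a ⊗ b ⊗ a ⊗ a ⊗ c)), h(g(g(d ⊗ (d ⊗ a) ⊗ d, a ⊗ a), g(b ⊗ d ⊗ c, b ⊗ a)), h((d ⊗ h(c, a, b)) ⊗ c, c, a), a)), c)
  Canonicalize subterm:  g(g(g(h(g(h(c, b, a), c ⊗ c ⊗ a), h(d ⊗ a, h(d, c, b), g(c, a)), h(c ⊗ (b ⊗ b), a ⊗ b, g(d, d))), h(g((c ⊗ a) ⊗ d, h(b, b, b)), g(h(d, b, d), c ⊗ c), (b ⊗ d) ⊗ a ⊗ b ⊗ a ⊗ a ⊗ c)), h(g(g(d ⊗ (d ⊗ a) ⊗ d, a ⊗ a), g(b ⊗ d ⊗ c, b ⊗ a)), h((d ⊗ h(c, a, b)) ⊗ c, c, a), a)), c)  →  g(g(g(h(g(h(c, b, a), a ⊗ c ⊗ c), h(a ⊗ d, h(d, c, b), g(c, a)), h(b ⊗ b ⊗ c, a ⊗ b, g(d, d))), h(g(a ⊗ c ⊗ d, h(b, b, b)), g(h(d, b, d), c ⊗ c), a ⊗ a ⊗ a ⊗ b ⊗ b ⊗ c ⊗ d)), h(g(g(a ⊗ d ⊗ d ⊗ d, a ⊗ a), g(b ⊗ c ⊗ d, a ⊗ b)), h(c ⊗ d ⊗ h(c, a, b), c, a), a)), c)
  Sort:  b ⊗ g(g(g(h(g(h(c, b, a), a ⊗ c ⊗ c), h(a ⊗ d, h(d, c, b), g(c, a)), h(b ⊗ b ⊗ c, a ⊗ b, g(d, d))), h(g(a ⊗ c ⊗ d, h(b, b, b)), g(h(d, b, d), c ⊗ c), a ⊗ a ⊗ a ⊗ b ⊗ b ⊗ c ⊗ d)), h(g(g(a ⊗ d ⊗ d ⊗ d, a ⊗ a), g(b ⊗ c ⊗ d, a ⊗ b)), h(c ⊗ d ⊗ h(c, a, b), c, a), a)), c)

Answer: no — b ⊗ g(g(g(h(g(h(c, b, a), a ⊗ c ⊗ c), h(a ⊗ d, h(d, c, b), g(c, a)), h(g(d, d), a ⊗ b, b ⊗ b ⊗ c)), h(g(a ⊗ c ⊗ d, h(b, b, b)), g(h(d, b, d), c ⊗ c), a ⊗ a ⊗ a ⊗ b ⊗ b ⊗ c ⊗ d)), h(g(g(a ⊗ d ⊗ d ⊗ d, a ⊗ a), g(b ⊗ c ⊗ d, a ⊗ b)), h(c ⊗ d ⊗ h(c, a, b), c, a), a)), c) vs b ⊗ g(g(g(h(g(h(c, b, a), a ⊗ c ⊗ c), h(a ⊗ d, h(d, c, b), g(c, a)), h(b ⊗ b ⊗ c, a ⊗ b, g(d, d))), h(g(a ⊗ c ⊗ d, h(b, b, b)), g(h(d, b, d), c ⊗ c), a ⊗ a ⊗ a ⊗ b ⊗ b ⊗ c ⊗ d)), h(g(g(a ⊗ d ⊗ d ⊗ d, a ⊗ a), g(b ⊗ c ⊗ d, a ⊗ b)), h(c ⊗ d ⊗ h(c, a, b), c, a), a)), c)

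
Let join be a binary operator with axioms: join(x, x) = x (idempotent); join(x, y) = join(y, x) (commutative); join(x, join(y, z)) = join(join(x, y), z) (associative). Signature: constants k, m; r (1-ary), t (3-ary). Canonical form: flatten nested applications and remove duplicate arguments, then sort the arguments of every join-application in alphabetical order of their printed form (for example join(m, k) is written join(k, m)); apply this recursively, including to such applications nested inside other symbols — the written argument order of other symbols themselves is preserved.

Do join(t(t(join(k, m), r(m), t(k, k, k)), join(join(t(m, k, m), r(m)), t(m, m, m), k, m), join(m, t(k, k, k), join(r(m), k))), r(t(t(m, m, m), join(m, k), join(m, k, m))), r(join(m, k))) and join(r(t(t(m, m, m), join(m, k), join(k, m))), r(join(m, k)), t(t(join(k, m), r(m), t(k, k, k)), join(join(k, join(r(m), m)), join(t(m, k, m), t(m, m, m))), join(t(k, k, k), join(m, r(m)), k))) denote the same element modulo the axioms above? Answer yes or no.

Left:  join(t(t(join(k, m), r(m), t(k, k, k)), join(join(t(m, k, m), r(m)), t(m, m, m), k, m), join(m, t(k, k, k), join(r(m), k))), r(t(t(m, m, m), join(m, k), join(m, k, m))), r(join(m, k)))
  Canonicalize subterm:  t(t(join(k, m), r(m), t(k, k, k)), join(join(t(m, k, m), r(m)), t(m, m, m), k, m), join(m, t(k, k, k), join(r(m), k)))  →  t(t(join(k, m), r(m), t(k, k, k)), join(k, m, r(m), t(m, k, m), t(m, m, m)), join(k, m, r(m), t(k, k, k)))
  Canonicalize subterm:  r(t(t(m, m, m), join(m, k), join(m, k, m)))  →  r(t(t(m, m, m), join(k, m), join(k, m)))
  Simplify inside:  r(join(m, k))  →  r(join(k, m))
  Sort:  join(r(join(k, m)), r(t(t(m, m, m), join(k, m), join(k, m))), t(t(join(k, m), r(m), t(k, k, k)), join(k, m, r(m), t(m, k, m), t(m, m, m)), join(k, m, r(m), t(k, k, k))))
Right:  join(r(t(t(m, m, m), join(m, k), join(k, m))), r(join(m, k)), t(t(join(k, m), r(m), t(k, k, k)), join(join(k, join(r(m), m)), join(t(m, k, m), t(m, m, m))), join(t(k, k, k), join(m, r(m)), k)))
  Simplify inside:  r(t(t(m, m, m), join(m, k), join(k, m)))  →  r(t(t(m, m, m), join(k, m), join(k, m)))
  Canonicalize subterm:  r(join(m, k))  →  r(join(k, m))
  Canonicalize subterm:  t(t(join(k, m), r(m), t(k, k, k)), join(join(k, join(r(m), m)), join(t(m, k, m), t(m, m, m))), join(t(k, k, k), join(m, r(m)), k))  →  t(t(join(k, m), r(m), t(k, k, k)), join(k, m, r(m), t(m, k, m), t(m, m, m)), join(k, m, r(m), t(k, k, k)))
  Sort arguments:  join(r(join(k, m)), r(t(t(m, m, m), join(k, m), join(k, m))), t(t(join(k, m), r(m), t(k, k, k)), join(k, m, r(m), t(m, k, m), t(m, m, m)), join(k, m, r(m), t(k, k, k))))

Answer: yes — both canonical forms are join(r(join(k, m)), r(t(t(m, m, m), join(k, m), join(k, m))), t(t(join(k, m), r(m), t(k, k, k)), join(k, m, r(m), t(m, k, m), t(m, m, m)), join(k, m, r(m), t(k, k, k))))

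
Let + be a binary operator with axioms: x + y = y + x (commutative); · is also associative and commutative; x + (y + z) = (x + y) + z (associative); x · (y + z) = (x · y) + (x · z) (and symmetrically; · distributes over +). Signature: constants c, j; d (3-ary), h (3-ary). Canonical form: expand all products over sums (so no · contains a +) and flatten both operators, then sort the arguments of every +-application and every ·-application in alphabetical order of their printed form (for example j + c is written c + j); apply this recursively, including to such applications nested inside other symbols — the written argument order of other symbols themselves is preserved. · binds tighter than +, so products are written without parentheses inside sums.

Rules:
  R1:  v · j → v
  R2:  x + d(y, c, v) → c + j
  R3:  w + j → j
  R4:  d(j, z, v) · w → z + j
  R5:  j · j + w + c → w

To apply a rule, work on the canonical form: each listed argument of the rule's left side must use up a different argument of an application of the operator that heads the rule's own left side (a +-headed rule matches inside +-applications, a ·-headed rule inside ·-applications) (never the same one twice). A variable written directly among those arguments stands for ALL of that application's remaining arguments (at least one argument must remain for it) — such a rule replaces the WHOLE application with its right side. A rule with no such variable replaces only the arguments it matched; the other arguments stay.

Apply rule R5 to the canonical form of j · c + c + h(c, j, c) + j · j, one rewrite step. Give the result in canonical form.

Canonical form:  c + c · j + h(c, j, c) + j · j
Match R5:  consume c, j · j;  w := c · j + h(c, j, c)
The extension variable absorbs all remaining arguments, so the whole application is rewritten.
Giving:  c · j + h(c, j, c)

Answer: c · j + h(c, j, c)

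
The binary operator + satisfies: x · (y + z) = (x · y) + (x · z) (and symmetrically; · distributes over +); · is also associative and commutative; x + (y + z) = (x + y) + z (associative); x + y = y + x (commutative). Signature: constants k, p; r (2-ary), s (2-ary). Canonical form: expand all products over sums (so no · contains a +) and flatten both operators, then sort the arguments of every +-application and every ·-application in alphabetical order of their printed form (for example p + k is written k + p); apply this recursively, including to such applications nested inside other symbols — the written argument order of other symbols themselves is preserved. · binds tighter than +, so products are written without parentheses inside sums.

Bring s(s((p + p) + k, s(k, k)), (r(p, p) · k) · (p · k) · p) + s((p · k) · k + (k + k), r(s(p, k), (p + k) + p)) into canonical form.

Answer: s(k + k + k · k · p, r(s(p, k), k + p + p)) + s(s(k + p + p, s(k, k)), k · k · p · p · r(p, p))

Derivation:
Flatten:  s(s(k + p + p, s(k, k)), k · k · p · p · r(p, p)) + s(k + k + k · k · p, r(s(p, k), k + p + p))
Sort:  s(k + k + k · k · p, r(s(p, k), k + p + p)) + s(s(k + p + p, s(k, k)), k · k · p · p · r(p, p))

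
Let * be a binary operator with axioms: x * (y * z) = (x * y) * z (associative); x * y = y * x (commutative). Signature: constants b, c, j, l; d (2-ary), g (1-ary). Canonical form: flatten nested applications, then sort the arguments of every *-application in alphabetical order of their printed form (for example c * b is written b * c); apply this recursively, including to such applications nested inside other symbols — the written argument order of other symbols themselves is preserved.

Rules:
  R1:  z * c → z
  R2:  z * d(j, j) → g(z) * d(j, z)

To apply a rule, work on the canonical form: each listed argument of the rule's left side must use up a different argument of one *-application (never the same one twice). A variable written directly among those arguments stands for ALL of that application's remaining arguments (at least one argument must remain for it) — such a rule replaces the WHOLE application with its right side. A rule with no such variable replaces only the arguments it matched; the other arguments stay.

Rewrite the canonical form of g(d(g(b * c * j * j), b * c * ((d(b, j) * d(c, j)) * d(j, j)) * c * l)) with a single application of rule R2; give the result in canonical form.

Answer: g(d(g(b * c * j * j), d(j, b * c * c * d(b, j) * d(c, j) * l) * g(b * c * c * d(b, j) * d(c, j) * l)))

Derivation:
Canonical form:  g(d(g(b * c * j * j), b * c * c * d(b, j) * d(c, j) * d(j, j) * l))
Apply R2:  consuming d(j, j);  z := b * c * c * d(b, j) * d(c, j) * l
Every leftover argument binds to the variable; the entire application is replaced.
Result:  g(d(g(b * c * j * j), d(j, b * c * c * d(b, j) * d(c, j) * l) * g(b * c * c * d(b, j) * d(c, j) * l)))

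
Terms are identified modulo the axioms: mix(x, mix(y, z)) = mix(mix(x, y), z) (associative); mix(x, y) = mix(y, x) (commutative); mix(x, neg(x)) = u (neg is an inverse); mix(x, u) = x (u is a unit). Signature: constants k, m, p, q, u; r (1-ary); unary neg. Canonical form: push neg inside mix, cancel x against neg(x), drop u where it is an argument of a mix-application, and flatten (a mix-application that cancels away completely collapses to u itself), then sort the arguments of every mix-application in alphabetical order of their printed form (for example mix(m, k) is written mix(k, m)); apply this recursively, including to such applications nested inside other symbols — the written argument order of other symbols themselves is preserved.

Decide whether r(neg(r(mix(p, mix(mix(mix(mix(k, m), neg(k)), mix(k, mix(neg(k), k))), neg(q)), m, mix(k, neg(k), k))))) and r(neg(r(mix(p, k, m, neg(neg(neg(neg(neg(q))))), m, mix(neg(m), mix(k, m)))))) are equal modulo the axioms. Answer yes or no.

Answer: yes — both canonical forms are r(neg(r(mix(k, k, m, m, neg(q), p))))

Derivation:
Left:  r(neg(r(mix(p, mix(mix(mix(mix(k, m), neg(k)), mix(k, mix(neg(k), k))), neg(q)), m, mix(k, neg(k), k)))))
  Focus inside:  mix(p, mix(mix(mix(mix(k, m), neg(k)), mix(k, mix(neg(k), k))), neg(q)), m, mix(k, neg(k), k))
  Combine occurrences:  mix(p, k, k, m, m, neg(q))
  Sort arguments:  mix(k, k, m, m, neg(q), p)
  Rebuild:  r(neg(r(mix(k, k, m, m, neg(q), p))))
Right:  r(neg(r(mix(p, k, m, neg(neg(neg(neg(neg(q))))), m, mix(neg(m), mix(k, m))))))
  Descend into:  mix(p, k, m, neg(neg(neg(neg(neg(q))))), m, mix(neg(m), mix(k, m)))
  Push neg inside:  distribute neg over mix and collapse double neg
  Combine occurrences:  mix(p, k, k, m, m, neg(q))
  Sort arguments:  mix(k, k, m, m, neg(q), p)
  Put back:  r(neg(r(mix(k, k, m, m, neg(q), p))))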